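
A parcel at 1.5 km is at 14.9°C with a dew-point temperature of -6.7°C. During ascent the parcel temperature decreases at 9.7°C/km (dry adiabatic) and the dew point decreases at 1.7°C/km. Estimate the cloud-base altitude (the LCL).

4.2 km

T and T_d converge at 9.7 − 1.7 = 8°C per km
Height above start = (14.9 − (-6.7)) / 8 = 2.7 km
LCL altitude = 1500 m + 2700 m = 4200 m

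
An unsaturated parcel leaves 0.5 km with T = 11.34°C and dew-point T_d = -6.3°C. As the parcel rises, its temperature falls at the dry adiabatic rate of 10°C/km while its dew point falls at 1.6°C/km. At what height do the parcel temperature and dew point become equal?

2.6 km

T and T_d converge at 10 − 1.6 = 8.4°C per km
Height above start = (11.34 − (-6.3)) / 8.4 = 2.1 km
LCL altitude = 500 m + 2100 m = 2600 m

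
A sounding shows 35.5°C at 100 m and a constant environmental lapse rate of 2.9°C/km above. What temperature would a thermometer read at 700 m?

Environmental to 700 m: -2.9 × 0.6 km = -1.74°C, so T = 33.76°C.

33.76°C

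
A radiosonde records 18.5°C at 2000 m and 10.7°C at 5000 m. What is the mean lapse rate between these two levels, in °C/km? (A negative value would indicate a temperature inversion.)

Γ = −ΔT/Δz = (18.5 − 10.7) / (5000 − 2000) m
  = 7.8°C / 3 km = 2.6°C/km

2.6°C/km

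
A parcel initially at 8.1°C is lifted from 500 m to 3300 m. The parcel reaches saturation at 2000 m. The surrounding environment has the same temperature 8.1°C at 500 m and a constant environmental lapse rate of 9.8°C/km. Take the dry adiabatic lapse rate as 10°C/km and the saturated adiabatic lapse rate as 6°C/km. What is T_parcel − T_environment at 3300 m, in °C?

Parcel:
  Dry to 2000 m: -10 × 1.5 km = -15°C, so T = -6.9°C.
  Saturated to 3300 m: -6 × 1.3 km = -7.8°C, so T = -14.7°C.
Environment:
  Environment to 3300 m: -9.8 × 2.8 km = -27.44°C, so T = -19.34°C.
T_parcel − T_env = -14.7 − (-19.34) = +4.64°C

+4.64°C (parcel warmer than environment)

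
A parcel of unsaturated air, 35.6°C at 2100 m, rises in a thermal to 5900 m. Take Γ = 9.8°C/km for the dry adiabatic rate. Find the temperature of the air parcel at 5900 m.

-1.64°C

2100 → 5900 m (dry adiabatic, 9.8°C/km): ΔT = -9.8 × 3.8 = -37.24°C → T = -1.64°C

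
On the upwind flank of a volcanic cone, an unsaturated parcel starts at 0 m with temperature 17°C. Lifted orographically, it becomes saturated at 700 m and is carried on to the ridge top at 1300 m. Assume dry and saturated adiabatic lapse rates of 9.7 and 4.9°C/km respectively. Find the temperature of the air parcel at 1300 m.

0–700 m, dry: Δz = 0.7 km ⇒ ΔT = -6.79°C; T = 10.21°C
700–1300 m, saturated: Δz = 0.6 km ⇒ ΔT = -2.94°C; T = 7.27°C

7.27°C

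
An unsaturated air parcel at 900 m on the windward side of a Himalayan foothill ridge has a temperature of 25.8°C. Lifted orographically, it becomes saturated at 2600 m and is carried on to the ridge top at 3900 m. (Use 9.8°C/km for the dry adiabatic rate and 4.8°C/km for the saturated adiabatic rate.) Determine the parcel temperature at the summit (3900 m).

2.9°C

900 → 2600 m (dry, 9.8°C/km): ΔT = -9.8 × 1.7 = -16.66°C → T = 9.14°C
2600 → 3900 m (saturated, 4.8°C/km): ΔT = -4.8 × 1.3 = -6.24°C → T = 2.9°C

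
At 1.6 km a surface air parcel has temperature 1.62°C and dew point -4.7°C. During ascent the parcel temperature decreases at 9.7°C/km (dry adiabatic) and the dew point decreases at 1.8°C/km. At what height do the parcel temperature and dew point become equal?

2.4 km

T and T_d converge at 9.7 − 1.8 = 7.9°C per km
Height above start = (1.62 − (-4.7)) / 7.9 = 0.8 km
LCL altitude = 1600 m + 800 m = 2400 m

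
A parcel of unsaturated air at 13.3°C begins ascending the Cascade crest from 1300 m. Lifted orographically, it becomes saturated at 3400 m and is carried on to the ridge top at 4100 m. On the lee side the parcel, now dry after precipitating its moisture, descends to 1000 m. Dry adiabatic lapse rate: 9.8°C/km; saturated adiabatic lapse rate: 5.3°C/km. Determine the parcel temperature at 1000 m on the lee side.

1300–3400 m, dry: Δz = 2.1 km ⇒ ΔT = -20.58°C; T = -7.28°C
3400–4100 m, saturated: Δz = 0.7 km ⇒ ΔT = -3.71°C; T = -10.99°C
4100–1000 m, dry descent: Δz = 3.1 km ⇒ ΔT = +30.38°C; T = 19.39°C

19.39°C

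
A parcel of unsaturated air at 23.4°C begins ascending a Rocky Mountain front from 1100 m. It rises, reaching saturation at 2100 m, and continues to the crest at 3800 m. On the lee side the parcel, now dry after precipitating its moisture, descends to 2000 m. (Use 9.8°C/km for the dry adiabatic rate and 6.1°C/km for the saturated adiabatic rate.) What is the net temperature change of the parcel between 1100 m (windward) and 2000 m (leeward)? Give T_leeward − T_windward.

-2.53°C

1100–2100 m, dry: Δz = 1 km ⇒ ΔT = -9.8°C; T = 13.6°C
2100–3800 m, saturated: Δz = 1.7 km ⇒ ΔT = -10.37°C; T = 3.23°C
3800–2000 m, dry descent: Δz = 1.8 km ⇒ ΔT = +17.64°C; T = 20.87°C
Net change vs windward start: 20.87 − 23.4 = -2.53°C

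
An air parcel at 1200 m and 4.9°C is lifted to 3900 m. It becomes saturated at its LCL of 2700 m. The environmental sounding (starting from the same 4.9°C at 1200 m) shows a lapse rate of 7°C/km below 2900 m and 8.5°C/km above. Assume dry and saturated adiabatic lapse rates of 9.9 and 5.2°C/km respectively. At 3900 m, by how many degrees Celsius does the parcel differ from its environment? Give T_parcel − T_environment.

Parcel:
  1200 → 2700 m (dry, 9.9°C/km): ΔT = -9.9 × 1.5 = -14.85°C → T = -9.95°C
  2700 → 3900 m (saturated, 5.2°C/km): ΔT = -5.2 × 1.2 = -6.24°C → T = -16.19°C
Environment:
  1200 → 2900 m (environment, lower layer, 7°C/km): ΔT = -7 × 1.7 = -11.9°C → T = -7°C
  2900 → 3900 m (environment, upper layer, 8.5°C/km): ΔT = -8.5 × 1 = -8.5°C → T = -15.5°C
T_parcel − T_env = -16.19 − (-15.5) = -0.69°C

-0.69°C (parcel cooler than environment)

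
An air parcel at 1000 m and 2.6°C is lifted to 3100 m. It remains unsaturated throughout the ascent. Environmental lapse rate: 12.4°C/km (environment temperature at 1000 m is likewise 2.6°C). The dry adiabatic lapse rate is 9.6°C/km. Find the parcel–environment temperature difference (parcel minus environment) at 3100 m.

Parcel:
  From 1000 m to 3100 m (dry): cools by 9.6 × 2.1 = 20.16°C, giving -17.56°C.
Environment:
  From 1000 m to 3100 m (environment): cools by 12.4 × 2.1 = 26.04°C, giving -23.44°C.
T_parcel − T_env = -17.56 − (-23.44) = +5.88°C

+5.88°C (parcel warmer than environment)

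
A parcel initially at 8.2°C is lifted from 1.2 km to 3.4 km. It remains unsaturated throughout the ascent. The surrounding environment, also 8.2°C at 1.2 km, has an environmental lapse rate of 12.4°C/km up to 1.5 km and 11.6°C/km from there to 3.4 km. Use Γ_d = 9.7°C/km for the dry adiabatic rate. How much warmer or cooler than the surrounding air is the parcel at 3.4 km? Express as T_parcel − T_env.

+4.42°C (parcel warmer than environment)

Parcel:
  From 1200 m to 3400 m (dry): cools by 9.7 × 2.2 = 21.34°C, giving -13.14°C.
Environment:
  From 1200 m to 1500 m (environment, lower layer): cools by 12.4 × 0.3 = 3.72°C, giving 4.48°C.
  From 1500 m to 3400 m (environment, upper layer): cools by 11.6 × 1.9 = 22.04°C, giving -17.56°C.
T_parcel − T_env = -13.14 − (-17.56) = +4.42°C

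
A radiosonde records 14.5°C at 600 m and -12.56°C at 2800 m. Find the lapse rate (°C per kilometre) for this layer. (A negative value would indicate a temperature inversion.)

12.3°C/km

Γ = −ΔT/Δz = (14.5 − (-12.56)) / (2800 − 600) m
  = 27.06°C / 2.2 km = 12.3°C/km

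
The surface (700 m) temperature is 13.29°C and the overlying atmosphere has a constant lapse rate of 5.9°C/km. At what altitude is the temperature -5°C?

3800 m

Height above start = (13.29 − (-5)) / 5.9 = 3.1 km
Altitude = 700 m + 3100 m = 3800 m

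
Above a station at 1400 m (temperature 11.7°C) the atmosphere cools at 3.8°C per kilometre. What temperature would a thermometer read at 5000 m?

-1.98°C

1400 → 5000 m (environmental, 3.8°C/km): ΔT = -3.8 × 3.6 = -13.68°C → T = -1.98°C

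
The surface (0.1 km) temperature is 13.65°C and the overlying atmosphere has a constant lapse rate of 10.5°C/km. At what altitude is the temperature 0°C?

Height above start = (13.65 − 0) / 10.5 = 1.3 km
Altitude = 100 m + 1300 m = 1400 m

1.4 km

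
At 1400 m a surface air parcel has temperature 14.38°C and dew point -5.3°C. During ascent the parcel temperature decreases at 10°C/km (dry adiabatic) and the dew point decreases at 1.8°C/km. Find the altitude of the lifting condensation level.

T and T_d converge at 10 − 1.8 = 8.2°C per km
Height above start = (14.38 − (-5.3)) / 8.2 = 2.4 km
LCL altitude = 1400 m + 2400 m = 3800 m

3800 m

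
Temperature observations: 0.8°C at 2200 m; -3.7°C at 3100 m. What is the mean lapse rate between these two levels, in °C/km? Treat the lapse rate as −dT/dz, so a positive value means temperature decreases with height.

5°C/km

Γ = −ΔT/Δz = (0.8 − (-3.7)) / (3100 − 2200) m
  = 4.5°C / 0.9 km = 5°C/km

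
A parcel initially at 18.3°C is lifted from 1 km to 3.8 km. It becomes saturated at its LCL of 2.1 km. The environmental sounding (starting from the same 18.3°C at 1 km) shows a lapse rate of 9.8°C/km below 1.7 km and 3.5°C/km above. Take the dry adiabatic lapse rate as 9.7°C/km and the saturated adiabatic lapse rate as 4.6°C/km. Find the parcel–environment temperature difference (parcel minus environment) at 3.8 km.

-4.28°C (parcel cooler than environment)

Parcel:
  1000 → 2100 m (dry, 9.7°C/km): ΔT = -9.7 × 1.1 = -10.67°C → T = 7.63°C
  2100 → 3800 m (saturated, 4.6°C/km): ΔT = -4.6 × 1.7 = -7.82°C → T = -0.19°C
Environment:
  1000 → 1700 m (environment, lower layer, 9.8°C/km): ΔT = -9.8 × 0.7 = -6.86°C → T = 11.44°C
  1700 → 3800 m (environment, upper layer, 3.5°C/km): ΔT = -3.5 × 2.1 = -7.35°C → T = 4.09°C
T_parcel − T_env = -0.19 − 4.09 = -4.28°C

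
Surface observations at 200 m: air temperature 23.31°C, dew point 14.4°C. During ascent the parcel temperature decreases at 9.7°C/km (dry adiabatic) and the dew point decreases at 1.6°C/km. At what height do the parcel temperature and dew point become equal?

1300 m

T and T_d converge at 9.7 − 1.6 = 8.1°C per km
Height above start = (23.31 − 14.4) / 8.1 = 1.1 km
LCL altitude = 200 m + 1100 m = 1300 m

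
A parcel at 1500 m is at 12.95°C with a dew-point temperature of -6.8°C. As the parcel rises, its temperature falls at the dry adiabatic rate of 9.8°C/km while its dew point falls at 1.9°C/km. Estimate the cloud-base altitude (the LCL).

T and T_d converge at 9.8 − 1.9 = 7.9°C per km
Height above start = (12.95 − (-6.8)) / 7.9 = 2.5 km
LCL altitude = 1500 m + 2500 m = 4000 m

4000 m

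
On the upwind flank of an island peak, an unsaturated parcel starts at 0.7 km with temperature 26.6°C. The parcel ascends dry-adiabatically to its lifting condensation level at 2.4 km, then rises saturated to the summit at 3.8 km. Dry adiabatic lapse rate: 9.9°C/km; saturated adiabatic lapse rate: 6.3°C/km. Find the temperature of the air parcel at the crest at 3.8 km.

0.95°C

700–2400 m, dry: Δz = 1.7 km ⇒ ΔT = -16.83°C; T = 9.77°C
2400–3800 m, saturated: Δz = 1.4 km ⇒ ΔT = -8.82°C; T = 0.95°C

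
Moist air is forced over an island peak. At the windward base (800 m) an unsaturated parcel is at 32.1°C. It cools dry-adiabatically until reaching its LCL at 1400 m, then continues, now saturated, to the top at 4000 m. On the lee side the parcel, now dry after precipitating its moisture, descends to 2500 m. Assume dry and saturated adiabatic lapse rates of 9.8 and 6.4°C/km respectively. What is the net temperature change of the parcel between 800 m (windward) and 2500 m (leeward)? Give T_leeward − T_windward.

-7.82°C

From 800 m to 1400 m (dry): cools by 9.8 × 0.6 = 5.88°C, giving 26.22°C.
From 1400 m to 4000 m (saturated): cools by 6.4 × 2.6 = 16.64°C, giving 9.58°C.
From 4000 m to 2500 m (dry descent): warms by 9.8 × 1.5 = 14.7°C, giving 24.28°C.
Net change vs windward start: 24.28 − 32.1 = -7.82°C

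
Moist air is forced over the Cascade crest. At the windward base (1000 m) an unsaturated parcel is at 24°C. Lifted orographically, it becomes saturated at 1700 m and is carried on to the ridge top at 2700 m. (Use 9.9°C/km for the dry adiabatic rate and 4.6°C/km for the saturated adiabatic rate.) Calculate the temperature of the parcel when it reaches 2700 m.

1000 → 1700 m (dry, 9.9°C/km): ΔT = -9.9 × 0.7 = -6.93°C → T = 17.07°C
1700 → 2700 m (saturated, 4.6°C/km): ΔT = -4.6 × 1 = -4.6°C → T = 12.47°C

12.47°C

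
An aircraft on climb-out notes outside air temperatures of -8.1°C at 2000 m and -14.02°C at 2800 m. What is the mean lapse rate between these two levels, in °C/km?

Γ = −ΔT/Δz = (-8.1 − (-14.02)) / (2800 − 2000) m
  = 5.92°C / 0.8 km = 7.4°C/km

7.4°C/km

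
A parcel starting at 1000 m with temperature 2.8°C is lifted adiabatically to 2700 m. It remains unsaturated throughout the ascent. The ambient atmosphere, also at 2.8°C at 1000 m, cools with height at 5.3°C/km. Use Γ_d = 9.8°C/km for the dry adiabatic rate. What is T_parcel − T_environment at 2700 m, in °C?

Parcel:
  From 1000 m to 2700 m (dry): cools by 9.8 × 1.7 = 16.66°C, giving -13.86°C.
Environment:
  From 1000 m to 2700 m (environment): cools by 5.3 × 1.7 = 9.01°C, giving -6.21°C.
T_parcel − T_env = -13.86 − (-6.21) = -7.65°C

-7.65°C (parcel cooler than environment)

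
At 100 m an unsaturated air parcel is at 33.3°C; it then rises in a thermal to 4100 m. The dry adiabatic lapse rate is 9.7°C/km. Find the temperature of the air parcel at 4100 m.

-5.5°C

100–4100 m, dry adiabatic: Δz = 4 km ⇒ ΔT = -38.8°C; T = -5.5°C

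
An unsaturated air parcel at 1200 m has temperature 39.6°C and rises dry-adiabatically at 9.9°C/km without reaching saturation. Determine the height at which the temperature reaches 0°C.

5200 m

Height above start = (39.6 − 0) / 9.9 = 4 km
Altitude = 1200 m + 4000 m = 5200 m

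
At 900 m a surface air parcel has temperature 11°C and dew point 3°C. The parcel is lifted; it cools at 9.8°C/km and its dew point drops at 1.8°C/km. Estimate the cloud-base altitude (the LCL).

T and T_d converge at 9.8 − 1.8 = 8°C per km
Height above start = (11 − 3) / 8 = 1 km
LCL altitude = 900 m + 1000 m = 1900 m

1900 m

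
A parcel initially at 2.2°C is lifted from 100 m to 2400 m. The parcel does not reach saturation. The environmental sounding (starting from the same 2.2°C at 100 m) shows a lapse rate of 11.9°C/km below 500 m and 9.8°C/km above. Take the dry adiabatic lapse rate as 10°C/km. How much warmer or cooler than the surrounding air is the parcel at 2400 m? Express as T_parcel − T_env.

+0.38°C (parcel warmer than environment)

Parcel:
  100–2400 m, dry: Δz = 2.3 km ⇒ ΔT = -23°C; T = -20.8°C
Environment:
  100–500 m, environment, lower layer: Δz = 0.4 km ⇒ ΔT = -4.76°C; T = -2.56°C
  500–2400 m, environment, upper layer: Δz = 1.9 km ⇒ ΔT = -18.62°C; T = -21.18°C
T_parcel − T_env = -20.8 − (-21.18) = +0.38°C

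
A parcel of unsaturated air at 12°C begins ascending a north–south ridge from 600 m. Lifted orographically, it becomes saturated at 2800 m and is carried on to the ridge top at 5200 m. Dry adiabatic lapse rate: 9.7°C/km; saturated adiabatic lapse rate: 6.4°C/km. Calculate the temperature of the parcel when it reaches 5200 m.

From 600 m to 2800 m (dry): cools by 9.7 × 2.2 = 21.34°C, giving -9.34°C.
From 2800 m to 5200 m (saturated): cools by 6.4 × 2.4 = 15.36°C, giving -24.7°C.

-24.7°C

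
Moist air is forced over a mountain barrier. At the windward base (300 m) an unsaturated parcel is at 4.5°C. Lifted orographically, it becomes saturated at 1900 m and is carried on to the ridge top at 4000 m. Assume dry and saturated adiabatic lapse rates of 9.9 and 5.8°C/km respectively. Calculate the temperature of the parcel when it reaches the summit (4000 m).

300 → 1900 m (dry, 9.9°C/km): ΔT = -9.9 × 1.6 = -15.84°C → T = -11.34°C
1900 → 4000 m (saturated, 5.8°C/km): ΔT = -5.8 × 2.1 = -12.18°C → T = -23.52°C

-23.52°C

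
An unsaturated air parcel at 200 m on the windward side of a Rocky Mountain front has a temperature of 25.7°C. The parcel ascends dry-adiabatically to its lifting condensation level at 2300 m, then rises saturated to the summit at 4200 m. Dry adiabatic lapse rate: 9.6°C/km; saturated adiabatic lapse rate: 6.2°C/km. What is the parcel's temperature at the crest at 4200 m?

-6.24°C

200 → 2300 m (dry, 9.6°C/km): ΔT = -9.6 × 2.1 = -20.16°C → T = 5.54°C
2300 → 4200 m (saturated, 6.2°C/km): ΔT = -6.2 × 1.9 = -11.78°C → T = -6.24°C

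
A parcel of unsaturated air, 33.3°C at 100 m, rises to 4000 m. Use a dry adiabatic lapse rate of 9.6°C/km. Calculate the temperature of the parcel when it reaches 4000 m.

-4.14°C

100 → 4000 m (dry adiabatic, 9.6°C/km): ΔT = -9.6 × 3.9 = -37.44°C → T = -4.14°C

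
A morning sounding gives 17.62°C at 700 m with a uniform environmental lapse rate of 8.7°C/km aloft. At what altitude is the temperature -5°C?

3300 m

Height above start = (17.62 − (-5)) / 8.7 = 2.6 km
Altitude = 700 m + 2600 m = 3300 m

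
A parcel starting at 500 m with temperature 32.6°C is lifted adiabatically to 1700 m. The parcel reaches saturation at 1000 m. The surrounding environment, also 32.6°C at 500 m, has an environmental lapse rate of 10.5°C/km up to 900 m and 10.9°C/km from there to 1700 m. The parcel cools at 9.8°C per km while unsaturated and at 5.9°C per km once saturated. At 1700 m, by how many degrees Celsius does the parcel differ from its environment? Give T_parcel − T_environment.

+3.89°C (parcel warmer than environment)

Parcel:
  500–1000 m, dry: Δz = 0.5 km ⇒ ΔT = -4.9°C; T = 27.7°C
  1000–1700 m, saturated: Δz = 0.7 km ⇒ ΔT = -4.13°C; T = 23.57°C
Environment:
  500–900 m, environment, lower layer: Δz = 0.4 km ⇒ ΔT = -4.2°C; T = 28.4°C
  900–1700 m, environment, upper layer: Δz = 0.8 km ⇒ ΔT = -8.72°C; T = 19.68°C
T_parcel − T_env = 23.57 − 19.68 = +3.89°C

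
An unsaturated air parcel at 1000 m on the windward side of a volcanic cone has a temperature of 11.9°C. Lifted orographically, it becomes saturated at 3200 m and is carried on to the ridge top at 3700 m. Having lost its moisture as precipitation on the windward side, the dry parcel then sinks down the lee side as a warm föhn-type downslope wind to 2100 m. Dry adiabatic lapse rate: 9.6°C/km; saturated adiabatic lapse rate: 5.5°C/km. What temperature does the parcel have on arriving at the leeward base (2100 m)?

3.39°C

1000 → 3200 m (dry, 9.6°C/km): ΔT = -9.6 × 2.2 = -21.12°C → T = -9.22°C
3200 → 3700 m (saturated, 5.5°C/km): ΔT = -5.5 × 0.5 = -2.75°C → T = -11.97°C
3700 → 2100 m (dry descent, 9.6°C/km): ΔT = +9.6 × 1.6 = +15.36°C → T = 3.39°C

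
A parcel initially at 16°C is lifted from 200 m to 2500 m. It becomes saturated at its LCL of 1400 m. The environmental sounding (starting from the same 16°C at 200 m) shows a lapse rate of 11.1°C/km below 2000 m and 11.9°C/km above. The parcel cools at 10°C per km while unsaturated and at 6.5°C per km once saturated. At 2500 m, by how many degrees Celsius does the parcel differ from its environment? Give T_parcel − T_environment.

+6.78°C (parcel warmer than environment)

Parcel:
  From 200 m to 1400 m (dry): cools by 10 × 1.2 = 12°C, giving 4°C.
  From 1400 m to 2500 m (saturated): cools by 6.5 × 1.1 = 7.15°C, giving -3.15°C.
Environment:
  From 200 m to 2000 m (environment, lower layer): cools by 11.1 × 1.8 = 19.98°C, giving -3.98°C.
  From 2000 m to 2500 m (environment, upper layer): cools by 11.9 × 0.5 = 5.95°C, giving -9.93°C.
T_parcel − T_env = -3.15 − (-9.93) = +6.78°C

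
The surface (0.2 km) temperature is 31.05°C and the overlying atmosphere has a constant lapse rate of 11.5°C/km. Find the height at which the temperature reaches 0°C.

Height above start = (31.05 − 0) / 11.5 = 2.7 km
Altitude = 200 m + 2700 m = 2900 m

2.9 km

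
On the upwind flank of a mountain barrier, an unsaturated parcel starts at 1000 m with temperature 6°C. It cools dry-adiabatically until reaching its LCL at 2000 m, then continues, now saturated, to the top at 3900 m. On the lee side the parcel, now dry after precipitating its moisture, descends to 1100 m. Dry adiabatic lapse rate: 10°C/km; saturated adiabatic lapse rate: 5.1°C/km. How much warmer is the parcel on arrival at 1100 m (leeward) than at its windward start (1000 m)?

From 1000 m to 2000 m (dry): cools by 10 × 1 = 10°C, giving -4°C.
From 2000 m to 3900 m (saturated): cools by 5.1 × 1.9 = 9.69°C, giving -13.69°C.
From 3900 m to 1100 m (dry descent): warms by 10 × 2.8 = 28°C, giving 14.31°C.
Net change vs windward start: 14.31 − 6 = +8.31°C

+8.31°C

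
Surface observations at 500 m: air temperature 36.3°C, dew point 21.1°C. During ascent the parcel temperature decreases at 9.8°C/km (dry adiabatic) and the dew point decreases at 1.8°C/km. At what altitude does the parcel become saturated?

2400 m

T and T_d converge at 9.8 − 1.8 = 8°C per km
Height above start = (36.3 − 21.1) / 8 = 1.9 km
LCL altitude = 500 m + 1900 m = 2400 m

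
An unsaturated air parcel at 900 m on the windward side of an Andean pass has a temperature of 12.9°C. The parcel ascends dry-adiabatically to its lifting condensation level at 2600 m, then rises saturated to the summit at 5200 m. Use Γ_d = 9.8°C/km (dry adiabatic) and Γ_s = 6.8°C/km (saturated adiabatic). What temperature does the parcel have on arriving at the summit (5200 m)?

900–2600 m, dry: Δz = 1.7 km ⇒ ΔT = -16.66°C; T = -3.76°C
2600–5200 m, saturated: Δz = 2.6 km ⇒ ΔT = -17.68°C; T = -21.44°C

-21.44°C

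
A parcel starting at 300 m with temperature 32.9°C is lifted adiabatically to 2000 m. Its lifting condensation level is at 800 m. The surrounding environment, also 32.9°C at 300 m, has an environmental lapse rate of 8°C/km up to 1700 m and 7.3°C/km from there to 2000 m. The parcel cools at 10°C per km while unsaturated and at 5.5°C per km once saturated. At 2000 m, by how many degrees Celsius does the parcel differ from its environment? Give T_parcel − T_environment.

+1.79°C (parcel warmer than environment)

Parcel:
  Dry to 800 m: -10 × 0.5 km = -5°C, so T = 27.9°C.
  Saturated to 2000 m: -5.5 × 1.2 km = -6.6°C, so T = 21.3°C.
Environment:
  Environment, lower layer to 1700 m: -8 × 1.4 km = -11.2°C, so T = 21.7°C.
  Environment, upper layer to 2000 m: -7.3 × 0.3 km = -2.19°C, so T = 19.51°C.
T_parcel − T_env = 21.3 − 19.51 = +1.79°C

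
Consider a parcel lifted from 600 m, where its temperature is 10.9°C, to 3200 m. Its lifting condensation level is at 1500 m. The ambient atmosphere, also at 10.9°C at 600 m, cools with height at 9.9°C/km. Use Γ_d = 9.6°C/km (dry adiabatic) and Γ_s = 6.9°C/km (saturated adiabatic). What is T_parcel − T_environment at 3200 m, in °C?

+5.37°C (parcel warmer than environment)

Parcel:
  600 → 1500 m (dry, 9.6°C/km): ΔT = -9.6 × 0.9 = -8.64°C → T = 2.26°C
  1500 → 3200 m (saturated, 6.9°C/km): ΔT = -6.9 × 1.7 = -11.73°C → T = -9.47°C
Environment:
  600 → 3200 m (environment, 9.9°C/km): ΔT = -9.9 × 2.6 = -25.74°C → T = -14.84°C
T_parcel − T_env = -9.47 − (-14.84) = +5.37°C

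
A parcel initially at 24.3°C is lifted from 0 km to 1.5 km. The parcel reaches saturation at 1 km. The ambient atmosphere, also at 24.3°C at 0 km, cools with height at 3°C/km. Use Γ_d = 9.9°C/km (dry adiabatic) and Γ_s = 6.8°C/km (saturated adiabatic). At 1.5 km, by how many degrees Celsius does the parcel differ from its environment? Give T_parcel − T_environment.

Parcel:
  0–1000 m, dry: Δz = 1 km ⇒ ΔT = -9.9°C; T = 14.4°C
  1000–1500 m, saturated: Δz = 0.5 km ⇒ ΔT = -3.4°C; T = 11°C
Environment:
  0–1500 m, environment: Δz = 1.5 km ⇒ ΔT = -4.5°C; T = 19.8°C
T_parcel − T_env = 11 − 19.8 = -8.8°C

-8.8°C (parcel cooler than environment)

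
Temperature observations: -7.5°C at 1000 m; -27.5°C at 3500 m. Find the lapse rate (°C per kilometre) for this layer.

Γ = −ΔT/Δz = (-7.5 − (-27.5)) / (3500 − 1000) m
  = 20°C / 2.5 km = 8°C/km

8°C/km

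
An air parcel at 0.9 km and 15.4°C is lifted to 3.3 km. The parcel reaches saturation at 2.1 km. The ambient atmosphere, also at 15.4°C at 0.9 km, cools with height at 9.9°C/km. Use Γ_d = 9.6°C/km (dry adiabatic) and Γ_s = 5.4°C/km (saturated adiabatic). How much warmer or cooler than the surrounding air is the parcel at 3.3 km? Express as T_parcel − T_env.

+5.76°C (parcel warmer than environment)

Parcel:
  900 → 2100 m (dry, 9.6°C/km): ΔT = -9.6 × 1.2 = -11.52°C → T = 3.88°C
  2100 → 3300 m (saturated, 5.4°C/km): ΔT = -5.4 × 1.2 = -6.48°C → T = -2.6°C
Environment:
  900 → 3300 m (environment, 9.9°C/km): ΔT = -9.9 × 2.4 = -23.76°C → T = -8.36°C
T_parcel − T_env = -2.6 − (-8.36) = +5.76°C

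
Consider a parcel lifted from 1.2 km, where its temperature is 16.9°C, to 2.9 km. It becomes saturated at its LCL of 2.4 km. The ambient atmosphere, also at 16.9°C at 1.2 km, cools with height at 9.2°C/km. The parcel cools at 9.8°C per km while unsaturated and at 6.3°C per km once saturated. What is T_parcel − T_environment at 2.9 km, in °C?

+0.73°C (parcel warmer than environment)

Parcel:
  1200–2400 m, dry: Δz = 1.2 km ⇒ ΔT = -11.76°C; T = 5.14°C
  2400–2900 m, saturated: Δz = 0.5 km ⇒ ΔT = -3.15°C; T = 1.99°C
Environment:
  1200–2900 m, environment: Δz = 1.7 km ⇒ ΔT = -15.64°C; T = 1.26°C
T_parcel − T_env = 1.99 − 1.26 = +0.73°C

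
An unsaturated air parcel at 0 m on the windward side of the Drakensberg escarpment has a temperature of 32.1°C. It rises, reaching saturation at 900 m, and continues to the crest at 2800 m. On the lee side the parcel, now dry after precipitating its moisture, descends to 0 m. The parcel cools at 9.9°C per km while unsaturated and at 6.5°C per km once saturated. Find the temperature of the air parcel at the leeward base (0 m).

38.56°C

Dry to 900 m: -9.9 × 0.9 km = -8.91°C, so T = 23.19°C.
Saturated to 2800 m: -6.5 × 1.9 km = -12.35°C, so T = 10.84°C.
Dry descent to 0 m: +9.9 × 2.8 km = +27.72°C, so T = 38.56°C.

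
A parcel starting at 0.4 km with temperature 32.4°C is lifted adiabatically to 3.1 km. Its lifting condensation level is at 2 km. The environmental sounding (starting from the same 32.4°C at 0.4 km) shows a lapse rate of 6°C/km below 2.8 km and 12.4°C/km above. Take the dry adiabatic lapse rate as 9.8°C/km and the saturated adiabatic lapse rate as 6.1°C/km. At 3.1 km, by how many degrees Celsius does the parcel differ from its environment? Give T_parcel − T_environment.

-4.27°C (parcel cooler than environment)

Parcel:
  400 → 2000 m (dry, 9.8°C/km): ΔT = -9.8 × 1.6 = -15.68°C → T = 16.72°C
  2000 → 3100 m (saturated, 6.1°C/km): ΔT = -6.1 × 1.1 = -6.71°C → T = 10.01°C
Environment:
  400 → 2800 m (environment, lower layer, 6°C/km): ΔT = -6 × 2.4 = -14.4°C → T = 18°C
  2800 → 3100 m (environment, upper layer, 12.4°C/km): ΔT = -12.4 × 0.3 = -3.72°C → T = 14.28°C
T_parcel − T_env = 10.01 − 14.28 = -4.27°C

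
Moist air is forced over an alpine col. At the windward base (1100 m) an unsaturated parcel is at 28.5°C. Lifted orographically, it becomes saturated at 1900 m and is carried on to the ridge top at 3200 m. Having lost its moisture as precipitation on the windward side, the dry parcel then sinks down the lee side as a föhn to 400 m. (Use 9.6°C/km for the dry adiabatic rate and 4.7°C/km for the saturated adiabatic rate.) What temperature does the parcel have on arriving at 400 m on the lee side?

41.59°C

From 1100 m to 1900 m (dry): cools by 9.6 × 0.8 = 7.68°C, giving 20.82°C.
From 1900 m to 3200 m (saturated): cools by 4.7 × 1.3 = 6.11°C, giving 14.71°C.
From 3200 m to 400 m (dry descent): warms by 9.6 × 2.8 = 26.88°C, giving 41.59°C.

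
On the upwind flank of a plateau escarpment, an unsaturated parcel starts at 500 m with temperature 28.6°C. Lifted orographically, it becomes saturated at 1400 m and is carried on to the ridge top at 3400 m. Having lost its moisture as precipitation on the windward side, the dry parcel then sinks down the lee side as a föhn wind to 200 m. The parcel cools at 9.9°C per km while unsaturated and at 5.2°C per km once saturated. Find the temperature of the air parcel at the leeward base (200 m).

From 500 m to 1400 m (dry): cools by 9.9 × 0.9 = 8.91°C, giving 19.69°C.
From 1400 m to 3400 m (saturated): cools by 5.2 × 2 = 10.4°C, giving 9.29°C.
From 3400 m to 200 m (dry descent): warms by 9.9 × 3.2 = 31.68°C, giving 40.97°C.

40.97°C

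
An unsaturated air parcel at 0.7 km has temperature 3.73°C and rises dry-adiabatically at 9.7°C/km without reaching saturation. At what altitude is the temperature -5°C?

Height above start = (3.73 − (-5)) / 9.7 = 0.9 km
Altitude = 700 m + 900 m = 1600 m

1.6 km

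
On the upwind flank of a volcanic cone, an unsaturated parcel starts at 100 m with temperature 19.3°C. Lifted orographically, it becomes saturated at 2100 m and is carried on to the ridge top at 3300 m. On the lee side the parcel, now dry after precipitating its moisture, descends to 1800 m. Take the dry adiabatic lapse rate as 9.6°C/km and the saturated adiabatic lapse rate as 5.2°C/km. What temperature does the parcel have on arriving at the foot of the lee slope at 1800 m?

Dry to 2100 m: -9.6 × 2 km = -19.2°C, so T = 0.1°C.
Saturated to 3300 m: -5.2 × 1.2 km = -6.24°C, so T = -6.14°C.
Dry descent to 1800 m: +9.6 × 1.5 km = +14.4°C, so T = 8.26°C.

8.26°C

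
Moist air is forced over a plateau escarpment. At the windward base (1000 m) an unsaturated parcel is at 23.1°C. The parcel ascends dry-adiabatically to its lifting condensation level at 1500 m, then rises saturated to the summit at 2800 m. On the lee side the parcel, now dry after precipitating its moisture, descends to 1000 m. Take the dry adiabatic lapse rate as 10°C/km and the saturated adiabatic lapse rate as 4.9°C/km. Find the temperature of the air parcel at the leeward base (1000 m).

29.73°C

1000–1500 m, dry: Δz = 0.5 km ⇒ ΔT = -5°C; T = 18.1°C
1500–2800 m, saturated: Δz = 1.3 km ⇒ ΔT = -6.37°C; T = 11.73°C
2800–1000 m, dry descent: Δz = 1.8 km ⇒ ΔT = +18°C; T = 29.73°C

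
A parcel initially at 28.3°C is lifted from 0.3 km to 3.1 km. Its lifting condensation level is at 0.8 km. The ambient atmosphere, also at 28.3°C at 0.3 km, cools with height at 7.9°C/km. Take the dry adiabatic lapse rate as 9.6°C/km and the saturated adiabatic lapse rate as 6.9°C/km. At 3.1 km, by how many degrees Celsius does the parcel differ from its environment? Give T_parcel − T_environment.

Parcel:
  300 → 800 m (dry, 9.6°C/km): ΔT = -9.6 × 0.5 = -4.8°C → T = 23.5°C
  800 → 3100 m (saturated, 6.9°C/km): ΔT = -6.9 × 2.3 = -15.87°C → T = 7.63°C
Environment:
  300 → 3100 m (environment, 7.9°C/km): ΔT = -7.9 × 2.8 = -22.12°C → T = 6.18°C
T_parcel − T_env = 7.63 − 6.18 = +1.45°C

+1.45°C (parcel warmer than environment)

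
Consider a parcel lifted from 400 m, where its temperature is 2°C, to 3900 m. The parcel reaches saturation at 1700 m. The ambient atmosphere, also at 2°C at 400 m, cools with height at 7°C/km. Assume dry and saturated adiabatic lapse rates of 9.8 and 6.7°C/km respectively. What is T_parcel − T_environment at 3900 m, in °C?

-2.98°C (parcel cooler than environment)

Parcel:
  400–1700 m, dry: Δz = 1.3 km ⇒ ΔT = -12.74°C; T = -10.74°C
  1700–3900 m, saturated: Δz = 2.2 km ⇒ ΔT = -14.74°C; T = -25.48°C
Environment:
  400–3900 m, environment: Δz = 3.5 km ⇒ ΔT = -24.5°C; T = -22.5°C
T_parcel − T_env = -25.48 − (-22.5) = -2.98°C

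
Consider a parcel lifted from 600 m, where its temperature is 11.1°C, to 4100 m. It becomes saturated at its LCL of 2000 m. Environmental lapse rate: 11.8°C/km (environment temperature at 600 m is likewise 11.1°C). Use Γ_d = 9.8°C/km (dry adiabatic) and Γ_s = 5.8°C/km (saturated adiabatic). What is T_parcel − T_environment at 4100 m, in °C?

Parcel:
  From 600 m to 2000 m (dry): cools by 9.8 × 1.4 = 13.72°C, giving -2.62°C.
  From 2000 m to 4100 m (saturated): cools by 5.8 × 2.1 = 12.18°C, giving -14.8°C.
Environment:
  From 600 m to 4100 m (environment): cools by 11.8 × 3.5 = 41.3°C, giving -30.2°C.
T_parcel − T_env = -14.8 − (-30.2) = +15.4°C

+15.4°C (parcel warmer than environment)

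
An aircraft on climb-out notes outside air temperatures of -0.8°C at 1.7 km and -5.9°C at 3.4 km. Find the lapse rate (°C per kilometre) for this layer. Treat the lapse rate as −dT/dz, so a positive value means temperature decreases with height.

3°C/km

Γ = −ΔT/Δz = (-0.8 − (-5.9)) / (3400 − 1700) m
  = 5.1°C / 1.7 km = 3°C/km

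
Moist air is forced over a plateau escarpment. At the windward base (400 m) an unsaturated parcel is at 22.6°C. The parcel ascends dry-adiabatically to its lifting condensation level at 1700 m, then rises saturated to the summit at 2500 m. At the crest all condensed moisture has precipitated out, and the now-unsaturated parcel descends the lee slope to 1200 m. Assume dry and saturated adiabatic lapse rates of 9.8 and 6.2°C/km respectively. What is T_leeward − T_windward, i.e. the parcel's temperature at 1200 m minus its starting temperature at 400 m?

Dry to 1700 m: -9.8 × 1.3 km = -12.74°C, so T = 9.86°C.
Saturated to 2500 m: -6.2 × 0.8 km = -4.96°C, so T = 4.9°C.
Dry descent to 1200 m: +9.8 × 1.3 km = +12.74°C, so T = 17.64°C.
Net change vs windward start: 17.64 − 22.6 = -4.96°C

-4.96°C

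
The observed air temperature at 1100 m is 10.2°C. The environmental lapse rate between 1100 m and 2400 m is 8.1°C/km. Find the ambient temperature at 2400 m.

1100–2400 m, environmental: Δz = 1.3 km ⇒ ΔT = -10.53°C; T = -0.33°C

-0.33°C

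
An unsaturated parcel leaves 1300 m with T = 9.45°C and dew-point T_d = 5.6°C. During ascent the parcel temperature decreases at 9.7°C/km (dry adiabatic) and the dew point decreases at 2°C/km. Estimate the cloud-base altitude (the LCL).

T and T_d converge at 9.7 − 2 = 7.7°C per km
Height above start = (9.45 − 5.6) / 7.7 = 0.5 km
LCL altitude = 1300 m + 500 m = 1800 m

1800 m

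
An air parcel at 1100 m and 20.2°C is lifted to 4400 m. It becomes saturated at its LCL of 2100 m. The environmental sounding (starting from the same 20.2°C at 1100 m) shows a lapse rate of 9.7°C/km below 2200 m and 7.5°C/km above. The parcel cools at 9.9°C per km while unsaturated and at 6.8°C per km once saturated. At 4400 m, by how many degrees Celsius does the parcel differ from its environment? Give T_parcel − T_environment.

Parcel:
  1100 → 2100 m (dry, 9.9°C/km): ΔT = -9.9 × 1 = -9.9°C → T = 10.3°C
  2100 → 4400 m (saturated, 6.8°C/km): ΔT = -6.8 × 2.3 = -15.64°C → T = -5.34°C
Environment:
  1100 → 2200 m (environment, lower layer, 9.7°C/km): ΔT = -9.7 × 1.1 = -10.67°C → T = 9.53°C
  2200 → 4400 m (environment, upper layer, 7.5°C/km): ΔT = -7.5 × 2.2 = -16.5°C → T = -6.97°C
T_parcel − T_env = -5.34 − (-6.97) = +1.63°C

+1.63°C (parcel warmer than environment)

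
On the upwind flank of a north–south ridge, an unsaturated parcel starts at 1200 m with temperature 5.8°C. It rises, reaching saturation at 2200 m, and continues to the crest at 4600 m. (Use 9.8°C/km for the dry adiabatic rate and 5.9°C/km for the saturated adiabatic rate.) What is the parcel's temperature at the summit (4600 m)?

-18.16°C

From 1200 m to 2200 m (dry): cools by 9.8 × 1 = 9.8°C, giving -4°C.
From 2200 m to 4600 m (saturated): cools by 5.9 × 2.4 = 14.16°C, giving -18.16°C.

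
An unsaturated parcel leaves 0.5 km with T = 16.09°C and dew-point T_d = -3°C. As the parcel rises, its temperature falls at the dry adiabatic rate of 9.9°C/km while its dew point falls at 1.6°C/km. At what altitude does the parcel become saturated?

2.8 km

T and T_d converge at 9.9 − 1.6 = 8.3°C per km
Height above start = (16.09 − (-3)) / 8.3 = 2.3 km
LCL altitude = 500 m + 2300 m = 2800 m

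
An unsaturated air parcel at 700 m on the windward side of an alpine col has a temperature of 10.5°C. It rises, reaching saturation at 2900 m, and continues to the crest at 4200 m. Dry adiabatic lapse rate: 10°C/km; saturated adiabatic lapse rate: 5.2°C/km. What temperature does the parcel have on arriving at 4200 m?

-18.26°C

Dry to 2900 m: -10 × 2.2 km = -22°C, so T = -11.5°C.
Saturated to 4200 m: -5.2 × 1.3 km = -6.76°C, so T = -18.26°C.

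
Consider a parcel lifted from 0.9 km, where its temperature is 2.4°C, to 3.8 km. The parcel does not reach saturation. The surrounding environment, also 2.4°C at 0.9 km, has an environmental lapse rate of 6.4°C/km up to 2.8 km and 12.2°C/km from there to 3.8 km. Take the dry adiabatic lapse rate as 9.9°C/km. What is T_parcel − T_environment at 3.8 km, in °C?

Parcel:
  From 900 m to 3800 m (dry): cools by 9.9 × 2.9 = 28.71°C, giving -26.31°C.
Environment:
  From 900 m to 2800 m (environment, lower layer): cools by 6.4 × 1.9 = 12.16°C, giving -9.76°C.
  From 2800 m to 3800 m (environment, upper layer): cools by 12.2 × 1 = 12.2°C, giving -21.96°C.
T_parcel − T_env = -26.31 − (-21.96) = -4.35°C

-4.35°C (parcel cooler than environment)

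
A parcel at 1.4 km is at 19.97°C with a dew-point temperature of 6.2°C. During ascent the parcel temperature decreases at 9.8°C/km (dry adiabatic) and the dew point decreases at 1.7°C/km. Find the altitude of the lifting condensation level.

T and T_d converge at 9.8 − 1.7 = 8.1°C per km
Height above start = (19.97 − 6.2) / 8.1 = 1.7 km
LCL altitude = 1400 m + 1700 m = 3100 m

3.1 km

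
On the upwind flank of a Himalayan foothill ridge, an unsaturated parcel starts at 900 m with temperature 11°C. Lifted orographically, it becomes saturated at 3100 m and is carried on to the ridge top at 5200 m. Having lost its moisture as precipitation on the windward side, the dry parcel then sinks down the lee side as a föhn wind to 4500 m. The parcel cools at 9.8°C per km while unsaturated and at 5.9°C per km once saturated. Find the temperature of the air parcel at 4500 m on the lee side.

900–3100 m, dry: Δz = 2.2 km ⇒ ΔT = -21.56°C; T = -10.56°C
3100–5200 m, saturated: Δz = 2.1 km ⇒ ΔT = -12.39°C; T = -22.95°C
5200–4500 m, dry descent: Δz = 0.7 km ⇒ ΔT = +6.86°C; T = -16.09°C

-16.09°C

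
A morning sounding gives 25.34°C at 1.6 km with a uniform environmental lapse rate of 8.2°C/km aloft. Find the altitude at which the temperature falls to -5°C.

5.3 km

Height above start = (25.34 − (-5)) / 8.2 = 3.7 km
Altitude = 1600 m + 3700 m = 5300 m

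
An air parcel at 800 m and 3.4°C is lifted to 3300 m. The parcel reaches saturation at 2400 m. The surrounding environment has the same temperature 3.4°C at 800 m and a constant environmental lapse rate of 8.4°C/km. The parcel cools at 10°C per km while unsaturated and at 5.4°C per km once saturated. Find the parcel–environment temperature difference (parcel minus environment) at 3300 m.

Parcel:
  Dry to 2400 m: -10 × 1.6 km = -16°C, so T = -12.6°C.
  Saturated to 3300 m: -5.4 × 0.9 km = -4.86°C, so T = -17.46°C.
Environment:
  Environment to 3300 m: -8.4 × 2.5 km = -21°C, so T = -17.6°C.
T_parcel − T_env = -17.46 − (-17.6) = +0.14°C

+0.14°C (parcel warmer than environment)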